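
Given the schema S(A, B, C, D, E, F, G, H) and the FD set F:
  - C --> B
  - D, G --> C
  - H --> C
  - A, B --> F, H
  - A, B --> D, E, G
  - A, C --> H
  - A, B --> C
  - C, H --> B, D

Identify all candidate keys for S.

Attributes never on any right-hand side: {A} — every candidate key must contain it.
{A, B}⁺ = {A, B, C, D, E, F, G, H}, which is every attribute, so {A, B} is a candidate key.
{A, C}⁺ = {A, B, C, D, E, F, G, H}, which is every attribute, so {A, C} is a candidate key.
{A, H}⁺ = {A, B, C, D, E, F, G, H}, which is every attribute, so {A, H} is a candidate key.
{A, D, G}⁺ = {A, B, C, D, E, F, G, H}, which is every attribute, so {A, D, G} is a candidate key.
No proper subset of any of these is a key, and no other minimal superkey exists.

{A, B}, {A, C}, {A, D, G}, {A, H}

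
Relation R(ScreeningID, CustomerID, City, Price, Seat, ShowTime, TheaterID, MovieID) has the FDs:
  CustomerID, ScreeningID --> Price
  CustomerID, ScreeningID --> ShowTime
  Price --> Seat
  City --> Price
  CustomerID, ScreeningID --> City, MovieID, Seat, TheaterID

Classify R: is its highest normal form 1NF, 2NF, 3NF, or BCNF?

2NF

Candidate key: {CustomerID, ScreeningID}. Prime attributes: {CustomerID, ScreeningID}.
Price --> Seat breaks BCNF: {Price}⁺ = {Price, Seat}, so {Price} is not a superkey.
Price --> Seat has non-prime {Seat} on the right and a non-superkey on the left, so 3NF fails.
Checking every proper subset of each key, none determines a non-prime attribute — 2NF is satisfied.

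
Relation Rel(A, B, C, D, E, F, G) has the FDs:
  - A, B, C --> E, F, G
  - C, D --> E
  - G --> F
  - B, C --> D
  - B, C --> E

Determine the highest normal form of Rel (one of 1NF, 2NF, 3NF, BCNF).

Candidate key: {A, B, C}. Prime attributes: {A, B, C}.
For C, D --> E we have {C, D}⁺ = {C, D, E}; {C, D} is not a superkey, so BCNF fails.
Because {E} is non-prime and the left side of C, D --> E is not a superkey, the relation is not in 3NF.
{B, C} is a proper subset of the key {A, B, C}, and {B, C}⁺ contains the non-prime attributes {D, E} — a partial dependency, so 2NF is violated.

1NF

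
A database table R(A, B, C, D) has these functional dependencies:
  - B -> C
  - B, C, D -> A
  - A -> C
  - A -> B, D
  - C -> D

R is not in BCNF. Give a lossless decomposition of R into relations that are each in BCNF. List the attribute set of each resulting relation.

Candidate keys of the original relation: {A}, {B}.
In {A, B, C, D}, {C} is not a superkey ({C}⁺ restricted to this set is {C, D}), so split on C -> D into {C, D} and {A, B, C}.
{C, D} has no BCNF violation.
{A, B, C} has no BCNF violation.

{A, B, C}; {C, D}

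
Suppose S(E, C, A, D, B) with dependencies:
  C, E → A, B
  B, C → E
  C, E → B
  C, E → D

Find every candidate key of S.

{C} never appears on the right of any FD, so every key must include it.
{B, C} is a candidate key since {B, C}⁺ = {A, B, C, D, E} covers every attribute.
{C, E} is a candidate key since {C, E}⁺ = {A, B, C, D, E} covers every attribute.
Any other superkey properly contains one of these, so there are no further candidate keys.

{B, C}, {C, E}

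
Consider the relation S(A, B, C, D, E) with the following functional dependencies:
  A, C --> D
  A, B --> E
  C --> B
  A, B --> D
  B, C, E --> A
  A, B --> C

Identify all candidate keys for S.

{A, B}, {A, C}, {C, E}

{A, B}⁺ = {A, B, C, D, E} — all of the relation — so {A, B} is a candidate key.
{A, C}⁺ = {A, B, C, D, E} — all of the relation — so {A, C} is a candidate key.
{C, E}⁺ = {A, B, C, D, E} — all of the relation — so {C, E} is a candidate key.
Any other superkey properly contains one of these, so there are no further candidate keys.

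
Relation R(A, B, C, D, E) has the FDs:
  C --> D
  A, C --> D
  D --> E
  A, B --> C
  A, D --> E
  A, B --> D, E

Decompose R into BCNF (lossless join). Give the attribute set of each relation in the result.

{A, B, C}; {C, D}; {D, E}

Candidate key of the original relation: {A, B}.
Within {A, B, C, D, E}: {C}⁺ ∩ {A, B, C, D, E} = {C, D, E}, not the whole set, so C --> D, E violates BCNF; decompose into {C, D, E} and {A, B, C}.
Within {C, D, E}: {D}⁺ ∩ {C, D, E} = {D, E}, not the whole set, so D --> E violates BCNF; decompose into {D, E} and {C, D}.
{D, E}: every determinant is a superkey — BCNF.
{C, D}: every determinant is a superkey — BCNF.
{A, B, C}: every determinant is a superkey — BCNF.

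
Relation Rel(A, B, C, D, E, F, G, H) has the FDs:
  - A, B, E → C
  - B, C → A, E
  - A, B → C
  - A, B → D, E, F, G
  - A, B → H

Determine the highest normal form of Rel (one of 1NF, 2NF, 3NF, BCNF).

BCNF

Candidate keys: {A, B}, {B, C}. Prime attributes: {A, B, C}.
Each dependency's left side is a superkey — BCNF holds.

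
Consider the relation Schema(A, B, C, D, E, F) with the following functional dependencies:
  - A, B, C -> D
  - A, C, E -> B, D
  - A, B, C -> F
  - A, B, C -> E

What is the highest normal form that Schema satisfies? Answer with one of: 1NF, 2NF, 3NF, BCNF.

Candidate keys: {A, B, C}, {A, C, E}. Prime attributes: {A, B, C, E}.
The left-hand side of every FD is a superkey, so BCNF is satisfied.

BCNF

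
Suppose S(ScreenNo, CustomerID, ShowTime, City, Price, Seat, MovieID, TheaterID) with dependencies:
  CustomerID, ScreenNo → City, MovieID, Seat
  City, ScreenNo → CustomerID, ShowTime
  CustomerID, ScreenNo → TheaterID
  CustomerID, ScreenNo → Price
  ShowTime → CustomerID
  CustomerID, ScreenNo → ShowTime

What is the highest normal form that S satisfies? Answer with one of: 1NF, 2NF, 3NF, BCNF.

Candidate keys: {City, ScreenNo}, {CustomerID, ScreenNo}, {ScreenNo, ShowTime}. Prime attributes: {City, CustomerID, ScreenNo, ShowTime}.
ShowTime → CustomerID: {ShowTime}⁺ = {CustomerID, ShowTime}, which is not all of the attributes, so the left side is not a superkey — BCNF is violated.
But every attribute on its right side ({CustomerID}) is prime, and the same holds for every other non-superkey FD, so 3NF still holds.

3NF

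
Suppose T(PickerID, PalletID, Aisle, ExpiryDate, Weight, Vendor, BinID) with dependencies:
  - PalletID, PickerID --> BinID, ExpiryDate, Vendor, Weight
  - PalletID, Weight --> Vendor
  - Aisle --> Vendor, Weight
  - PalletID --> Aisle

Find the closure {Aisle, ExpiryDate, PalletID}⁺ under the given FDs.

Start with {Aisle, ExpiryDate, PalletID}.
Aisle --> Vendor, Weight applies; add {Vendor, Weight} → now {Aisle, ExpiryDate, PalletID, Vendor, Weight}.
No further FD applies.

{Aisle, ExpiryDate, PalletID, Vendor, Weight}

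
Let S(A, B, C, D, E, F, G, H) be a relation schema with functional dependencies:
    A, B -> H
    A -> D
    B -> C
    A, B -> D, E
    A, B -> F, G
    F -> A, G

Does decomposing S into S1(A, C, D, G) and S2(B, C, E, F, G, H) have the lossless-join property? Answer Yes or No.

S1 ∩ S2 = {C, G}; its closure under F is {C, G}.
S1 ⊄ {C, G} and S2 ⊄ {C, G}, so the split is lossy.

No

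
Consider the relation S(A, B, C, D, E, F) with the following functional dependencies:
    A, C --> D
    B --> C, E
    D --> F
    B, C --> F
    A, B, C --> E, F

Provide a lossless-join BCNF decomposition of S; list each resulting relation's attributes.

{A, B}; {A, C, D}; {B, C, E}; {D, F}

Candidate key of the original relation: {A, B}.
In {A, B, C, D, E, F}, {A, C} is not a superkey ({A, C}⁺ restricted to this set is {A, C, D, F}), so split on A, C --> D, F into {A, C, D, F} and {A, B, C, E}.
In {A, C, D, F}, {D} is not a superkey ({D}⁺ restricted to this set is {D, F}), so split on D --> F into {D, F} and {A, C, D}.
{D, F}: every determinant is a superkey — BCNF.
{A, C, D}: every determinant is a superkey — BCNF.
In {A, B, C, E}, {B} is not a superkey ({B}⁺ restricted to this set is {B, C, E}), so split on B --> C, E into {B, C, E} and {A, B}.
{B, C, E}: every determinant is a superkey — BCNF.
{A, B}: every determinant is a superkey — BCNF.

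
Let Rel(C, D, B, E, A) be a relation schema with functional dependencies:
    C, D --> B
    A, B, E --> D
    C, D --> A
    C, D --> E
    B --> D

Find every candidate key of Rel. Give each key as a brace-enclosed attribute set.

Attributes never on any right-hand side: {C} — every candidate key must contain it.
{B, C} is a candidate key since {B, C}⁺ = {A, B, C, D, E} covers every attribute.
{C, D} is a candidate key since {C, D}⁺ = {A, B, C, D, E} covers every attribute.
No proper subset of any of these is a key, and no other minimal superkey exists.

{B, C}, {C, D}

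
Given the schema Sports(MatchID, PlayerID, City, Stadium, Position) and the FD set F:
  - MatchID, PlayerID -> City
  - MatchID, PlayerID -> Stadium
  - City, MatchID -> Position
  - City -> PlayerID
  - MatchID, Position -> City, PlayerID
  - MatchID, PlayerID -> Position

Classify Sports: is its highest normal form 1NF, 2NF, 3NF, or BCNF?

Candidate keys: {City, MatchID}, {MatchID, PlayerID}, {MatchID, Position}. Prime attributes: {City, MatchID, PlayerID, Position}.
For City -> PlayerID we have {City}⁺ = {City, PlayerID}; {City} is not a superkey, so BCNF fails.
Its right-hand attributes {PlayerID} are all prime, as are those of every other non-superkey FD — the relation is in 3NF.

3NF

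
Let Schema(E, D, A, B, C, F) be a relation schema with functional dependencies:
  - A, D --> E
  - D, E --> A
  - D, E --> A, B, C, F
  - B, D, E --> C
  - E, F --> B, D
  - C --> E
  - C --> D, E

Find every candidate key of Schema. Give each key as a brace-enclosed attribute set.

{C} is a candidate key since {C}⁺ = {A, B, C, D, E, F} covers every attribute.
{A, D} is a candidate key since {A, D}⁺ = {A, B, C, D, E, F} covers every attribute.
{D, E} is a candidate key since {D, E}⁺ = {A, B, C, D, E, F} covers every attribute.
{E, F} is a candidate key since {E, F}⁺ = {A, B, C, D, E, F} covers every attribute.
Any other superkey properly contains one of these, so there are no further candidate keys.

{A, D}, {C}, {D, E}, {E, F}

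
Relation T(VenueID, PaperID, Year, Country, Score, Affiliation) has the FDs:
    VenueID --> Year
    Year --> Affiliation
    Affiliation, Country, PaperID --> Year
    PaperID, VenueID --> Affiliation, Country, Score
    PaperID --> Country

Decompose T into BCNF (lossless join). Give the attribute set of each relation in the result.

{Affiliation, Year}; {Country, PaperID}; {PaperID, Score, VenueID}; {VenueID, Year}

Candidate key of the original relation: {PaperID, VenueID}.
{Affiliation, Country, PaperID, Score, VenueID, Year}: {VenueID} determines {Affiliation, VenueID, Year} here but is not a superkey — split on VenueID --> Affiliation, Year, giving {Affiliation, VenueID, Year} and {Country, PaperID, Score, VenueID}.
{Affiliation, VenueID, Year}: {Year} determines {Affiliation, Year} here but is not a superkey — split on Year --> Affiliation, giving {Affiliation, Year} and {VenueID, Year}.
{Affiliation, Year} has no BCNF violation.
{VenueID, Year} has no BCNF violation.
{Country, PaperID, Score, VenueID}: {PaperID} determines {Country, PaperID} here but is not a superkey — split on PaperID --> Country, giving {Country, PaperID} and {PaperID, Score, VenueID}.
{Country, PaperID} has no BCNF violation.
{PaperID, Score, VenueID} has no BCNF violation.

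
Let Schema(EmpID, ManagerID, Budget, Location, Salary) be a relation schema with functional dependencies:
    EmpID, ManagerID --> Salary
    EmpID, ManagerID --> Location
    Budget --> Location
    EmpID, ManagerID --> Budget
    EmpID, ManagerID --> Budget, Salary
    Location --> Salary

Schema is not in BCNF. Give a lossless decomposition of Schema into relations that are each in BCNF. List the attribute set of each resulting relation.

Candidate key of the original relation: {EmpID, ManagerID}.
Within {Budget, EmpID, Location, ManagerID, Salary}: {Budget}⁺ ∩ {Budget, EmpID, Location, ManagerID, Salary} = {Budget, Location, Salary}, not the whole set, so Budget --> Location, Salary violates BCNF; decompose into {Budget, Location, Salary} and {Budget, EmpID, ManagerID}.
Within {Budget, Location, Salary}: {Location}⁺ ∩ {Budget, Location, Salary} = {Location, Salary}, not the whole set, so Location --> Salary violates BCNF; decompose into {Location, Salary} and {Budget, Location}.
{Location, Salary} has no BCNF violation.
{Budget, Location} has no BCNF violation.
{Budget, EmpID, ManagerID} has no BCNF violation.

{Budget, EmpID, ManagerID}; {Budget, Location}; {Location, Salary}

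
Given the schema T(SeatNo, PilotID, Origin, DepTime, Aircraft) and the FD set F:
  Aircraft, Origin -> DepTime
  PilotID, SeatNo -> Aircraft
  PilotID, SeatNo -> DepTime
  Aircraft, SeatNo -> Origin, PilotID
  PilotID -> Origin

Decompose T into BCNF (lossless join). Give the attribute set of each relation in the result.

Candidate keys of the original relation: {Aircraft, SeatNo}, {PilotID, SeatNo}.
In {Aircraft, DepTime, Origin, PilotID, SeatNo}, {Aircraft, Origin} is not a superkey ({Aircraft, Origin}⁺ restricted to this set is {Aircraft, DepTime, Origin}), so split on Aircraft, Origin -> DepTime into {Aircraft, DepTime, Origin} and {Aircraft, Origin, PilotID, SeatNo}.
{Aircraft, DepTime, Origin}: every determinant is a superkey — BCNF.
In {Aircraft, Origin, PilotID, SeatNo}, {PilotID} is not a superkey ({PilotID}⁺ restricted to this set is {Origin, PilotID}), so split on PilotID -> Origin into {Origin, PilotID} and {Aircraft, PilotID, SeatNo}.
{Origin, PilotID}: every determinant is a superkey — BCNF.
{Aircraft, PilotID, SeatNo}: every determinant is a superkey — BCNF.

{Aircraft, DepTime, Origin}; {Aircraft, PilotID, SeatNo}; {Origin, PilotID}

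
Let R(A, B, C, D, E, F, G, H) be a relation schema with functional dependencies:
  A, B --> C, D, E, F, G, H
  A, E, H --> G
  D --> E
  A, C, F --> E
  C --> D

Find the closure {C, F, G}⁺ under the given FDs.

Start with {C, F, G}.
C --> D applies; add {D} → now {C, D, F, G}.
D --> E applies; add {E} → now {C, D, E, F, G}.
No further FD applies.

{C, D, E, F, G}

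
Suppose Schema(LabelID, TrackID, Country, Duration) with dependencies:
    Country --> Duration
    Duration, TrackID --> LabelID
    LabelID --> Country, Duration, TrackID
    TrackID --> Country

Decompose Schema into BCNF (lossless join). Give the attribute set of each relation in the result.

Candidate keys of the original relation: {LabelID}, {TrackID}.
In {Country, Duration, LabelID, TrackID}, {Country} is not a superkey ({Country}⁺ restricted to this set is {Country, Duration}), so split on Country --> Duration into {Country, Duration} and {Country, LabelID, TrackID}.
{Country, Duration} is in BCNF.
{Country, LabelID, TrackID} is in BCNF.

{Country, Duration}; {Country, LabelID, TrackID}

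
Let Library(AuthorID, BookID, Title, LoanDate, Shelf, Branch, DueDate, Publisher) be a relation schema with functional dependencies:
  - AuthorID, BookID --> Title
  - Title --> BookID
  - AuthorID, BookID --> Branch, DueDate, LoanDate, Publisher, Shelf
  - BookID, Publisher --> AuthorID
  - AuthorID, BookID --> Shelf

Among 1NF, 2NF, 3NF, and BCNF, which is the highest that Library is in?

Candidate keys: {AuthorID, BookID}, {AuthorID, Title}, {BookID, Publisher}, {Publisher, Title}. Prime attributes: {AuthorID, BookID, Publisher, Title}.
Title --> BookID breaks BCNF: {Title}⁺ = {BookID, Title}, so {Title} is not a superkey.
Since {BookID} ⊆ prime attributes and every other non-superkey FD also has a prime right side, the schema is in 3NF.

3NF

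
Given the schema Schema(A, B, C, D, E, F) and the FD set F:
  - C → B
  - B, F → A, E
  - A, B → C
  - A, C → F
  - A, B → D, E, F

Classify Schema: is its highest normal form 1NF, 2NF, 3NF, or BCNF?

3NF

Candidate keys: {A, B}, {A, C}, {B, F}, {C, F}. Prime attributes: {A, B, C, F}.
C → B: {C}⁺ = {B, C}, which is not all of the attributes, so the left side is not a superkey — BCNF is violated.
Since {B} ⊆ prime attributes and every other non-superkey FD also has a prime right side, the schema is in 3NF.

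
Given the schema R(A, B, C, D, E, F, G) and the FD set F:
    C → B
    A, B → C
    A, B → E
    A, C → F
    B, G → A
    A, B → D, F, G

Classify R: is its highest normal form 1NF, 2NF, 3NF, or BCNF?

3NF

Candidate keys: {A, B}, {A, C}, {B, G}, {C, G}. Prime attributes: {A, B, C, G}.
C → B breaks BCNF: {C}⁺ = {B, C}, so {C} is not a superkey.
But every attribute on its right side ({B}) is prime, and the same holds for every other non-superkey FD, so 3NF still holds.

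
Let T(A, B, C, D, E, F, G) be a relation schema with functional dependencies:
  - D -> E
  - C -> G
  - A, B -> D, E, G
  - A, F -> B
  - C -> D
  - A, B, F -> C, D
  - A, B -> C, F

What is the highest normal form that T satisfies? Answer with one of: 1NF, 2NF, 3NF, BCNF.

Candidate keys: {A, B}, {A, F}. Prime attributes: {A, B, F}.
D -> E: {D}⁺ = {D, E}, which is not all of the attributes, so the left side is not a superkey — BCNF is violated.
D -> E determines the non-prime attribute {E} from a non-superkey — 3NF is violated.
No proper subset of a key has a non-prime attribute in its closure, so there is no partial dependency; 2NF holds.

2NF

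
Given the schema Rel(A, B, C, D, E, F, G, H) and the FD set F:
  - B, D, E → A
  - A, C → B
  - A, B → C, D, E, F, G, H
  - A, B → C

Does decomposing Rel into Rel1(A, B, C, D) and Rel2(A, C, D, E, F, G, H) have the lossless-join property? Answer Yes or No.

The shared attributes are {A, C, D} and {A, C, D}⁺ = {A, B, C, D, E, F, G, H}.
This includes all of Rel1, so the common attributes are a superkey of Rel1 — the join is lossless.

Yes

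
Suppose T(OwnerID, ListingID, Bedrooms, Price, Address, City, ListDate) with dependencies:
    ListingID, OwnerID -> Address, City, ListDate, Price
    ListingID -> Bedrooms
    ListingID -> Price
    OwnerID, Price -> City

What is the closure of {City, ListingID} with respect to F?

{Bedrooms, City, ListingID, Price}

Start with {City, ListingID}.
ListingID -> Bedrooms applies; add {Bedrooms} → now {Bedrooms, City, ListingID}.
ListingID -> Price applies; add {Price} → now {Bedrooms, City, ListingID, Price}.
No further FD applies.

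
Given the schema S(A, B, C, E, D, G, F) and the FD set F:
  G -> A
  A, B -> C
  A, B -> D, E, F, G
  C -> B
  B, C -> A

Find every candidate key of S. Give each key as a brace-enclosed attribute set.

{C}⁺ = {A, B, C, D, E, F, G}, which is every attribute, so {C} is a candidate key.
{A, B}⁺ = {A, B, C, D, E, F, G}, which is every attribute, so {A, B} is a candidate key.
{B, G}⁺ = {A, B, C, D, E, F, G}, which is every attribute, so {B, G} is a candidate key.
Any other superkey properly contains one of these, so there are no further candidate keys.

{A, B}, {B, G}, {C}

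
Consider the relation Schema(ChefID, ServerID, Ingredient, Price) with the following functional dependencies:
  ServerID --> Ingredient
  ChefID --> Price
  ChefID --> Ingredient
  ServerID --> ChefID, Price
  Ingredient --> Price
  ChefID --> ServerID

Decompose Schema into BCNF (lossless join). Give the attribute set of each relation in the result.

Candidate keys of the original relation: {ChefID}, {ServerID}.
In {ChefID, Ingredient, Price, ServerID}, {Ingredient} is not a superkey ({Ingredient}⁺ restricted to this set is {Ingredient, Price}), so split on Ingredient --> Price into {Ingredient, Price} and {ChefID, Ingredient, ServerID}.
{Ingredient, Price}: every determinant is a superkey — BCNF.
{ChefID, Ingredient, ServerID}: every determinant is a superkey — BCNF.

{ChefID, Ingredient, ServerID}; {Ingredient, Price}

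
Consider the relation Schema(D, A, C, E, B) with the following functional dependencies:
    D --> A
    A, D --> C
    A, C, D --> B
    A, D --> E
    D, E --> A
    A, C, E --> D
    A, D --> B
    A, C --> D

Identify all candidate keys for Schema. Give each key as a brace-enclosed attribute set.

{A, C}, {D}

{D}⁺ = {A, B, C, D, E} — all of the relation — so {D} is a candidate key.
{A, C}⁺ = {A, B, C, D, E} — all of the relation — so {A, C} is a candidate key.
No proper subset of any of these is a key, and no other minimal superkey exists.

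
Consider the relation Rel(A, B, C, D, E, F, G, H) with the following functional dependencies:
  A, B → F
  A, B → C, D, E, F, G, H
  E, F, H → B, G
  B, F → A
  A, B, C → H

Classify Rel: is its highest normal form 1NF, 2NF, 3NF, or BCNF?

BCNF

Candidate keys: {A, B}, {B, F}, {E, F, H}. Prime attributes: {A, B, E, F, H}.
Every FD has a superkey on the left, so the relation is in BCNF.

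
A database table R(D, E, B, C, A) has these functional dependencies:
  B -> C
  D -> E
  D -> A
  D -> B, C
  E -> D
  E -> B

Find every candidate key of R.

Closure of {D} is {A, B, C, D, E}, the whole schema; {D} is a candidate key.
Closure of {E} is {A, B, C, D, E}, the whole schema; {E} is a candidate key.
These are minimal and exhaustive — every other superkey contains one of them.

{D}, {E}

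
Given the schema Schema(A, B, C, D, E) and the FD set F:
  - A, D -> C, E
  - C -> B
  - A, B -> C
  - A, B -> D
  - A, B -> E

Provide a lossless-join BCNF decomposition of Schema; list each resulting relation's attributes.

{A, C, D, E}; {B, C}

Candidate keys of the original relation: {A, B}, {A, C}, {A, D}.
{A, B, C, D, E}: {C} determines {B, C} here but is not a superkey — split on C -> B, giving {B, C} and {A, C, D, E}.
{B, C}: every determinant is a superkey — BCNF.
{A, C, D, E}: every determinant is a superkey — BCNF.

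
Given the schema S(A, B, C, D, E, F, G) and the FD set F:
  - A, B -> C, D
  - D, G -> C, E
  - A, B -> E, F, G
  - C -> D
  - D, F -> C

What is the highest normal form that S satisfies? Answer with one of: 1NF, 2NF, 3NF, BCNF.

2NF

Candidate key: {A, B}. Prime attributes: {A, B}.
D, G -> C, E: {D, G}⁺ = {C, D, E, G}, which is not all of the attributes, so the left side is not a superkey — BCNF is violated.
Because {C, E} are non-prime and the left side of D, G -> C, E is not a superkey, the relation is not in 3NF.
Checking every proper subset of each key, none determines a non-prime attribute — 2NF is satisfied.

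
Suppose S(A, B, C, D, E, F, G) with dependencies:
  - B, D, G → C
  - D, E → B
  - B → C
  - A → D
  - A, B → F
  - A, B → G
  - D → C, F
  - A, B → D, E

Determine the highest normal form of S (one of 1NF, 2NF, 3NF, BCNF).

Candidate keys: {A, B}, {A, E}. Prime attributes: {A, B, E}.
B, D, G → C breaks BCNF: {B, D, G}⁺ = {B, C, D, F, G}, so {B, D, G} is not a superkey.
Because {C} is non-prime and the left side of B, D, G → C is not a superkey, the relation is not in 3NF.
The proper key subset {A} of {A, B} determines non-prime {C, D, F}, so the relation is not even in 2NF.

1NF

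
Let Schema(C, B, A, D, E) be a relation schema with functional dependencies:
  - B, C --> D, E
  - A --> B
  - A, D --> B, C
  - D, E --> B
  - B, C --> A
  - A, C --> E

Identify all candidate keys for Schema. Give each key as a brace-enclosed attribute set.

{A, C}, {A, D}, {B, C}, {C, D, E}

Closure of {A, C} is {A, B, C, D, E}, the whole schema; {A, C} is a candidate key.
Closure of {A, D} is {A, B, C, D, E}, the whole schema; {A, D} is a candidate key.
Closure of {B, C} is {A, B, C, D, E}, the whole schema; {B, C} is a candidate key.
Closure of {C, D, E} is {A, B, C, D, E}, the whole schema; {C, D, E} is a candidate key.
Any other superkey properly contains one of these, so there are no further candidate keys.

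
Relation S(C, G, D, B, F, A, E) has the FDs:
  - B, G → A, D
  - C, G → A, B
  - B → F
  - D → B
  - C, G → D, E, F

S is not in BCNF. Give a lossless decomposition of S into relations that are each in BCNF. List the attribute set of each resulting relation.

{A, D, G}; {B, C, E, G}; {B, D}; {B, F}

Candidate key of the original relation: {C, G}.
In {A, B, C, D, E, F, G}, {B, G} is not a superkey ({B, G}⁺ restricted to this set is {A, B, D, F, G}), so split on B, G → A, D, F into {A, B, D, F, G} and {B, C, E, G}.
In {A, B, D, F, G}, {B} is not a superkey ({B}⁺ restricted to this set is {B, F}), so split on B → F into {B, F} and {A, B, D, G}.
{B, F} is in BCNF.
In {A, B, D, G}, {D} is not a superkey ({D}⁺ restricted to this set is {B, D}), so split on D → B into {B, D} and {A, D, G}.
{B, D} is in BCNF.
{A, D, G} is in BCNF.
{B, C, E, G} is in BCNF.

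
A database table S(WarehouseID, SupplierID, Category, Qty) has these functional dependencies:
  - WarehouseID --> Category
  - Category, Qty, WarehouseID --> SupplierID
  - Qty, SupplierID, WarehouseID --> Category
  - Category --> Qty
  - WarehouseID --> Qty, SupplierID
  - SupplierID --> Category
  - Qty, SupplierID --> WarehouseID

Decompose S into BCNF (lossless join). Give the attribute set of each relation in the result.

Candidate keys of the original relation: {SupplierID}, {WarehouseID}.
In {Category, Qty, SupplierID, WarehouseID}, {Category} is not a superkey ({Category}⁺ restricted to this set is {Category, Qty}), so split on Category --> Qty into {Category, Qty} and {Category, SupplierID, WarehouseID}.
{Category, Qty} is in BCNF.
{Category, SupplierID, WarehouseID} is in BCNF.

{Category, Qty}; {Category, SupplierID, WarehouseID}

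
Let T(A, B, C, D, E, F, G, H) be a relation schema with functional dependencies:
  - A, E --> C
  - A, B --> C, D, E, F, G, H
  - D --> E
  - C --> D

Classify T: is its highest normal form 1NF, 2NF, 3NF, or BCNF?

2NF

Candidate key: {A, B}. Prime attributes: {A, B}.
A, E --> C breaks BCNF: {A, E}⁺ = {A, C, D, E}, so {A, E} is not a superkey.
A, E --> C determines the non-prime attribute {C} from a non-superkey — 3NF is violated.
Checking every proper subset of each key, none determines a non-prime attribute — 2NF is satisfied.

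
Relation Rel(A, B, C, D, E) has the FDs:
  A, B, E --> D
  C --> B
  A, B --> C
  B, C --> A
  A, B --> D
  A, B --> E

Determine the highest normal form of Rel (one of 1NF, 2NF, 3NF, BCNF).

BCNF

Candidate keys: {A, B}, {C}. Prime attributes: {A, B, C}.
The left-hand side of every FD is a superkey, so BCNF is satisfied.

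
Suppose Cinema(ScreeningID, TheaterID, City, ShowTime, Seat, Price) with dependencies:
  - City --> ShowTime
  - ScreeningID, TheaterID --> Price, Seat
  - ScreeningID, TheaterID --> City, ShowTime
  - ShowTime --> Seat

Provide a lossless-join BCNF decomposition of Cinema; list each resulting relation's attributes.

{City, Price, ScreeningID, TheaterID}; {City, ShowTime}; {Seat, ShowTime}

Candidate key of the original relation: {ScreeningID, TheaterID}.
Within {City, Price, ScreeningID, Seat, ShowTime, TheaterID}: {City}⁺ ∩ {City, Price, ScreeningID, Seat, ShowTime, TheaterID} = {City, Seat, ShowTime}, not the whole set, so City --> Seat, ShowTime violates BCNF; decompose into {City, Seat, ShowTime} and {City, Price, ScreeningID, TheaterID}.
Within {City, Seat, ShowTime}: {ShowTime}⁺ ∩ {City, Seat, ShowTime} = {Seat, ShowTime}, not the whole set, so ShowTime --> Seat violates BCNF; decompose into {Seat, ShowTime} and {City, ShowTime}.
{Seat, ShowTime} has no BCNF violation.
{City, ShowTime} has no BCNF violation.
{City, Price, ScreeningID, TheaterID} has no BCNF violation.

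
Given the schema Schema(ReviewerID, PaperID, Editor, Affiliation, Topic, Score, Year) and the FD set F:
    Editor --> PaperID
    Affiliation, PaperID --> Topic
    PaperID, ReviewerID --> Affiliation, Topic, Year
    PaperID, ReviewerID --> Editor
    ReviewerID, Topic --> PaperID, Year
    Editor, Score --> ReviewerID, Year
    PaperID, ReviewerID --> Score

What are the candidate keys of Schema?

{Editor, ReviewerID} is a candidate key since {Editor, ReviewerID}⁺ = {Affiliation, Editor, PaperID, ReviewerID, Score, Topic, Year} covers every attribute.
{Editor, Score} is a candidate key since {Editor, Score}⁺ = {Affiliation, Editor, PaperID, ReviewerID, Score, Topic, Year} covers every attribute.
{PaperID, ReviewerID} is a candidate key since {PaperID, ReviewerID}⁺ = {Affiliation, Editor, PaperID, ReviewerID, Score, Topic, Year} covers every attribute.
{ReviewerID, Topic} is a candidate key since {ReviewerID, Topic}⁺ = {Affiliation, Editor, PaperID, ReviewerID, Score, Topic, Year} covers every attribute.
These are minimal and exhaustive — every other superkey contains one of them.

{Editor, ReviewerID}, {Editor, Score}, {PaperID, ReviewerID}, {ReviewerID, Topic}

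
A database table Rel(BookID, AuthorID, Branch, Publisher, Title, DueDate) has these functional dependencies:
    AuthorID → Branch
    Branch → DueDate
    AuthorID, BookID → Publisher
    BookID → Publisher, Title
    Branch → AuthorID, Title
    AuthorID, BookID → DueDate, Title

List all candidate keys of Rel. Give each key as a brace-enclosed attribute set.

Attributes never on any right-hand side: {BookID} — every candidate key must contain it.
{AuthorID, BookID}⁺ = {AuthorID, BookID, Branch, DueDate, Publisher, Title}, which is every attribute, so {AuthorID, BookID} is a candidate key.
{BookID, Branch}⁺ = {AuthorID, BookID, Branch, DueDate, Publisher, Title}, which is every attribute, so {BookID, Branch} is a candidate key.
Any other superkey properly contains one of these, so there are no further candidate keys.

{AuthorID, BookID}, {BookID, Branch}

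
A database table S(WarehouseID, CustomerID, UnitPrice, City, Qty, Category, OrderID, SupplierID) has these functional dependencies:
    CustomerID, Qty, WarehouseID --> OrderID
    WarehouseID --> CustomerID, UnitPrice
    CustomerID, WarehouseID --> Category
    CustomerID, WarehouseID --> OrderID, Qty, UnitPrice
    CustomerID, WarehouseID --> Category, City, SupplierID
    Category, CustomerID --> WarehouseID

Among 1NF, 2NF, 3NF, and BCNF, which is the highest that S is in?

Candidate keys: {Category, CustomerID}, {WarehouseID}. Prime attributes: {Category, CustomerID, WarehouseID}.
The left-hand side of every FD is a superkey, so BCNF is satisfied.

BCNF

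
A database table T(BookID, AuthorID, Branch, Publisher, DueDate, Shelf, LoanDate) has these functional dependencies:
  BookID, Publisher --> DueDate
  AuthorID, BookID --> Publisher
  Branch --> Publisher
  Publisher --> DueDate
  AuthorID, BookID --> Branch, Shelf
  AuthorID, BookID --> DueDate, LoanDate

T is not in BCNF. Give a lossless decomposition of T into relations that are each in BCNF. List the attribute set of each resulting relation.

Candidate key of the original relation: {AuthorID, BookID}.
In {AuthorID, BookID, Branch, DueDate, LoanDate, Publisher, Shelf}, {BookID, Publisher} is not a superkey ({BookID, Publisher}⁺ restricted to this set is {BookID, DueDate, Publisher}), so split on BookID, Publisher --> DueDate into {BookID, DueDate, Publisher} and {AuthorID, BookID, Branch, LoanDate, Publisher, Shelf}.
In {BookID, DueDate, Publisher}, {Publisher} is not a superkey ({Publisher}⁺ restricted to this set is {DueDate, Publisher}), so split on Publisher --> DueDate into {DueDate, Publisher} and {BookID, Publisher}.
{DueDate, Publisher} has no BCNF violation.
{BookID, Publisher} has no BCNF violation.
In {AuthorID, BookID, Branch, LoanDate, Publisher, Shelf}, {Branch} is not a superkey ({Branch}⁺ restricted to this set is {Branch, Publisher}), so split on Branch --> Publisher into {Branch, Publisher} and {AuthorID, BookID, Branch, LoanDate, Shelf}.
{Branch, Publisher} has no BCNF violation.
{AuthorID, BookID, Branch, LoanDate, Shelf} has no BCNF violation.

{AuthorID, BookID, Branch, LoanDate, Shelf}; {BookID, Publisher}; {Branch, Publisher}; {DueDate, Publisher}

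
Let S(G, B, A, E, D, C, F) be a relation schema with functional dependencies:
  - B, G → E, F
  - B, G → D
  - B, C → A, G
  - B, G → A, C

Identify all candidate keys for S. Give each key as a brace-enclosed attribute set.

No FD produces {B}, so it must be in every candidate key.
{B, C} is a candidate key since {B, C}⁺ = {A, B, C, D, E, F, G} covers every attribute.
{B, G} is a candidate key since {B, G}⁺ = {A, B, C, D, E, F, G} covers every attribute.
No proper subset of any of these is a key, and no other minimal superkey exists.

{B, C}, {B, G}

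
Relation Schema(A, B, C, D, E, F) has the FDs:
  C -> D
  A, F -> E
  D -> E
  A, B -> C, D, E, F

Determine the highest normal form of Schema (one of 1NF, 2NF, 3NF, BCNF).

Candidate key: {A, B}. Prime attributes: {A, B}.
For C -> D we have {C}⁺ = {C, D, E}; {C} is not a superkey, so BCNF fails.
Because {D} is non-prime and the left side of C -> D is not a superkey, the relation is not in 3NF.
Checking every proper subset of each key, none determines a non-prime attribute — 2NF is satisfied.

2NF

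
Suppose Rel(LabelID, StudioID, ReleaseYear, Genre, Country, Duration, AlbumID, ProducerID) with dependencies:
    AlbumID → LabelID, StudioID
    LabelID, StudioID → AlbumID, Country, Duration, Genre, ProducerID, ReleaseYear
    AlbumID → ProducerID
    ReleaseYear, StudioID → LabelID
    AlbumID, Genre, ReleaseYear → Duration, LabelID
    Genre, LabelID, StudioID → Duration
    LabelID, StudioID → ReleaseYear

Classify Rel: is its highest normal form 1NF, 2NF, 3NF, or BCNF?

Candidate keys: {AlbumID}, {LabelID, StudioID}, {ReleaseYear, StudioID}. Prime attributes: {AlbumID, LabelID, ReleaseYear, StudioID}.
The left-hand side of every FD is a superkey, so BCNF is satisfied.

BCNF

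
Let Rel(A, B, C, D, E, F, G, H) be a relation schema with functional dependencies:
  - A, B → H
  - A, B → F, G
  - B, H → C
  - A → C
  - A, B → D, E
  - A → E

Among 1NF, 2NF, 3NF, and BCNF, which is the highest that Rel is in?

Candidate key: {A, B}. Prime attributes: {A, B}.
B, H → C: {B, H}⁺ = {B, C, H}, which is not all of the attributes, so the left side is not a superkey — BCNF is violated.
B, H → C determines the non-prime attribute {C} from a non-superkey — 3NF is violated.
Since {A} ⊂ {A, B} and {A}⁺ ⊇ {C, E} with {C, E} non-prime, there is a partial dependency; 2NF fails.

1NF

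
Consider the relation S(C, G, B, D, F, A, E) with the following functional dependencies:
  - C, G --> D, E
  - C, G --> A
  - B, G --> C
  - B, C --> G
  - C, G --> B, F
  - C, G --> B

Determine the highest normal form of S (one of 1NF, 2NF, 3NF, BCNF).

BCNF

Candidate keys: {B, C}, {B, G}, {C, G}. Prime attributes: {B, C, G}.
Each dependency's left side is a superkey — BCNF holds.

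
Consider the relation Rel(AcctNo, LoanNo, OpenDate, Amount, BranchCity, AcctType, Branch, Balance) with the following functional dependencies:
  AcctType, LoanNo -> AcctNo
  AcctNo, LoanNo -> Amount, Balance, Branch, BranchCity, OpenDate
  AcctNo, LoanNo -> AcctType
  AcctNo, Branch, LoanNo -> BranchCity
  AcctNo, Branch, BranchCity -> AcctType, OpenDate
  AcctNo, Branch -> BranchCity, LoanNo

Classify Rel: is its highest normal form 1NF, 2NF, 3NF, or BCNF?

BCNF

Candidate keys: {AcctNo, Branch}, {AcctNo, LoanNo}, {AcctType, LoanNo}. Prime attributes: {AcctNo, AcctType, Branch, LoanNo}.
The left-hand side of every FD is a superkey, so BCNF is satisfied.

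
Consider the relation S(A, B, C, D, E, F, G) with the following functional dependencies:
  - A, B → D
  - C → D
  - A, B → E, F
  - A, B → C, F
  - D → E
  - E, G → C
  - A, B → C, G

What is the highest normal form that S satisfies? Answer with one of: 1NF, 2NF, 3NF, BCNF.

Candidate key: {A, B}. Prime attributes: {A, B}.
C → D breaks BCNF: {C}⁺ = {C, D, E}, so {C} is not a superkey.
C → D determines the non-prime attribute {D} from a non-superkey — 3NF is violated.
Checking every proper subset of each key, none determines a non-prime attribute — 2NF is satisfied.

2NF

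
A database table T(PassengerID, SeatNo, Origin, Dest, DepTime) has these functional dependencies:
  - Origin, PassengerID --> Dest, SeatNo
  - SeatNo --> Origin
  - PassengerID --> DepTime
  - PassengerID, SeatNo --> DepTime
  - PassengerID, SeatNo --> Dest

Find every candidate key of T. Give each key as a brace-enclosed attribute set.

{Origin, PassengerID}, {PassengerID, SeatNo}

{PassengerID} never appears on the right of any FD, so every key must include it.
{Origin, PassengerID}⁺ = {DepTime, Dest, Origin, PassengerID, SeatNo}, which is every attribute, so {Origin, PassengerID} is a candidate key.
{PassengerID, SeatNo}⁺ = {DepTime, Dest, Origin, PassengerID, SeatNo}, which is every attribute, so {PassengerID, SeatNo} is a candidate key.
These are minimal and exhaustive — every other superkey contains one of them.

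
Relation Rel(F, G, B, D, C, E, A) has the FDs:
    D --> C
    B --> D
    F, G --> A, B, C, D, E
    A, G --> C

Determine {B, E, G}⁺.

Start with {B, E, G}.
B --> D applies; add {D} → now {B, D, E, G}.
D --> C applies; add {C} → now {B, C, D, E, G}.
No further FD applies.

{B, C, D, E, G}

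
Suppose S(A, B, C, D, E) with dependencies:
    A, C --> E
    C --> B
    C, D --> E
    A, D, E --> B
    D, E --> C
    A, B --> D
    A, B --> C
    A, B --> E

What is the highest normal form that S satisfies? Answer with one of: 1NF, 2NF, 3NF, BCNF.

3NF

Candidate keys: {A, B}, {A, C}, {A, D, E}. Prime attributes: {A, B, C, D, E}.
C --> B breaks BCNF: {C}⁺ = {B, C}, so {C} is not a superkey.
Since {B} ⊆ prime attributes and every other non-superkey FD also has a prime right side, the schema is in 3NF.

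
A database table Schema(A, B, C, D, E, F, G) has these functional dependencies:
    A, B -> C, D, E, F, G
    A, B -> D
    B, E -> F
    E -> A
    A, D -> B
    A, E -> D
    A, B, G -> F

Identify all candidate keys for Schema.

{A, B}, {A, D}, {E}

Closure of {E} is {A, B, C, D, E, F, G}, the whole schema; {E} is a candidate key.
Closure of {A, B} is {A, B, C, D, E, F, G}, the whole schema; {A, B} is a candidate key.
Closure of {A, D} is {A, B, C, D, E, F, G}, the whole schema; {A, D} is a candidate key.
These are minimal and exhaustive — every other superkey contains one of them.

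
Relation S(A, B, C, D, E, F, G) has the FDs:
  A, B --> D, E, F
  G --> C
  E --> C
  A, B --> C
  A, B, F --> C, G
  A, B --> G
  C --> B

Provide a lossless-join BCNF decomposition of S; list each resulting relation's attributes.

{A, D, E, F, G}; {B, C}; {C, G}

Candidate keys of the original relation: {A, B}, {A, C}, {A, E}, {A, G}.
{A, B, C, D, E, F, G}: {G} determines {B, C, G} here but is not a superkey — split on G --> B, C, giving {B, C, G} and {A, D, E, F, G}.
{B, C, G}: {C} determines {B, C} here but is not a superkey — split on C --> B, giving {B, C} and {C, G}.
{B, C}: every determinant is a superkey — BCNF.
{C, G}: every determinant is a superkey — BCNF.
{A, D, E, F, G}: every determinant is a superkey — BCNF.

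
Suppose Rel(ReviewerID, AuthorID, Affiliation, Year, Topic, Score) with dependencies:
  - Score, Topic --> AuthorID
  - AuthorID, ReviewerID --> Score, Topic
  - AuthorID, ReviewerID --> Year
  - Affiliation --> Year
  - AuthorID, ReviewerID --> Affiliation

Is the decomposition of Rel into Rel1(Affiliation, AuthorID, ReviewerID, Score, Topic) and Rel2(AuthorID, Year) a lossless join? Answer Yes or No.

The shared attributes are {AuthorID} and {AuthorID}⁺ = {AuthorID}.
Rel1 ⊄ {AuthorID} and Rel2 ⊄ {AuthorID}, so the split is lossy.

No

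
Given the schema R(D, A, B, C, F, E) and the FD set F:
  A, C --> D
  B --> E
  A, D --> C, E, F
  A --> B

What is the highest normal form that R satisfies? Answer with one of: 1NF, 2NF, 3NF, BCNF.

Candidate keys: {A, C}, {A, D}. Prime attributes: {A, C, D}.
B --> E breaks BCNF: {B}⁺ = {B, E}, so {B} is not a superkey.
Because {E} is non-prime and the left side of B --> E is not a superkey, the relation is not in 3NF.
Since {A} ⊂ {A, C} and {A}⁺ ⊇ {B, E} with {B, E} non-prime, there is a partial dependency; 2NF fails.

1NF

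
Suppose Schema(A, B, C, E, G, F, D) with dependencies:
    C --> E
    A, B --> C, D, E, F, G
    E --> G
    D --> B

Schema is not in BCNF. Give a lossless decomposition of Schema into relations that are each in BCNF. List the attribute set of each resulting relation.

Candidate keys of the original relation: {A, B}, {A, D}.
Within {A, B, C, D, E, F, G}: {C}⁺ ∩ {A, B, C, D, E, F, G} = {C, E, G}, not the whole set, so C --> E, G violates BCNF; decompose into {C, E, G} and {A, B, C, D, F}.
Within {C, E, G}: {E}⁺ ∩ {C, E, G} = {E, G}, not the whole set, so E --> G violates BCNF; decompose into {E, G} and {C, E}.
{E, G}: every determinant is a superkey — BCNF.
{C, E}: every determinant is a superkey — BCNF.
Within {A, B, C, D, F}: {D}⁺ ∩ {A, B, C, D, F} = {B, D}, not the whole set, so D --> B violates BCNF; decompose into {B, D} and {A, C, D, F}.
{B, D}: every determinant is a superkey — BCNF.
{A, C, D, F}: every determinant is a superkey — BCNF.

{A, C, D, F}; {B, D}; {C, E}; {E, G}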